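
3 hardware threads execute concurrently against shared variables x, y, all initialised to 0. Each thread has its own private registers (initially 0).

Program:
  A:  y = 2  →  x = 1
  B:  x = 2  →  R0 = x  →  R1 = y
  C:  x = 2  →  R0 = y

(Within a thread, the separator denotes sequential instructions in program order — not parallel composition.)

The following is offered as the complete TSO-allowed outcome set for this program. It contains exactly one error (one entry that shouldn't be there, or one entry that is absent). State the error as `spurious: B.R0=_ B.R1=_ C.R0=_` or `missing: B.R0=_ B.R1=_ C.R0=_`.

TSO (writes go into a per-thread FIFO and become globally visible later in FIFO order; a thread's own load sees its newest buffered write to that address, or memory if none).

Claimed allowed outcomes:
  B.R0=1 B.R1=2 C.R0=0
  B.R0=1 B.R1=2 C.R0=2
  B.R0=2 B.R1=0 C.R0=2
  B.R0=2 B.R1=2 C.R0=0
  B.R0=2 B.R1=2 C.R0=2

missing: B.R0=2 B.R1=0 C.R0=0

outcome vector order: (B.R0,B.R1,C.R0)
TSO (6): 1/2/0, 1/2/2, 2/0/0, 2/0/2, 2/2/0, 2/2/2
TSO∖claimed = {2/0/0}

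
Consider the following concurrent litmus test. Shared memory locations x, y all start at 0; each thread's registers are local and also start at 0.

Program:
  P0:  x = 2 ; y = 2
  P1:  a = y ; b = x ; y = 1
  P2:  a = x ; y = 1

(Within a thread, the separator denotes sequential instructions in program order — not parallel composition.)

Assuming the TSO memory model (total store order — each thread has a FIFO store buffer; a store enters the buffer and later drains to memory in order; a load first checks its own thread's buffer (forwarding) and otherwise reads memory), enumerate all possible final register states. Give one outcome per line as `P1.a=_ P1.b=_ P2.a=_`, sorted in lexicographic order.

P1.a=0 P1.b=0 P2.a=0
P1.a=0 P1.b=0 P2.a=2
P1.a=0 P1.b=2 P2.a=0
P1.a=0 P1.b=2 P2.a=2
P1.a=1 P1.b=0 P2.a=0
P1.a=1 P1.b=2 P2.a=0
P1.a=1 P1.b=2 P2.a=2
P1.a=2 P1.b=2 P2.a=0
P1.a=2 P1.b=2 P2.a=2

outcome vector order: (P1.a,P1.b,P2.a)
|TSO outcomes| = 9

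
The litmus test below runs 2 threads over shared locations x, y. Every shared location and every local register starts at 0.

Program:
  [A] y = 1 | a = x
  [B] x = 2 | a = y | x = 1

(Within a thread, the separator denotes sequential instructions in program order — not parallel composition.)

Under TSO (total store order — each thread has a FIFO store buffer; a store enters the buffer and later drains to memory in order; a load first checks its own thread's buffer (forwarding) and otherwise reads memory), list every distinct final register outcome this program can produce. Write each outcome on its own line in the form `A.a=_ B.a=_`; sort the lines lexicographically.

outcome vector order: (A.a,B.a)
|TSO outcomes| = 6

A.a=0 B.a=0
A.a=0 B.a=1
A.a=1 B.a=0
A.a=1 B.a=1
A.a=2 B.a=0
A.a=2 B.a=1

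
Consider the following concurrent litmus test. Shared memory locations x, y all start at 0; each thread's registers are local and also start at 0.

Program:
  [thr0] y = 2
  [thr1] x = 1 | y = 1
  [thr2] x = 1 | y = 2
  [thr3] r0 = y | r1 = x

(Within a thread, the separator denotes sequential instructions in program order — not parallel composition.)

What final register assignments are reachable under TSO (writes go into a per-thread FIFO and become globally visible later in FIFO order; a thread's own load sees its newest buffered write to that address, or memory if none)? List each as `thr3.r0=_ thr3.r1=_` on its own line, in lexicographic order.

outcome vector order: (thr3.r0,thr3.r1)
|TSO outcomes| = 5

thr3.r0=0 thr3.r1=0
thr3.r0=0 thr3.r1=1
thr3.r0=1 thr3.r1=1
thr3.r0=2 thr3.r1=0
thr3.r0=2 thr3.r1=1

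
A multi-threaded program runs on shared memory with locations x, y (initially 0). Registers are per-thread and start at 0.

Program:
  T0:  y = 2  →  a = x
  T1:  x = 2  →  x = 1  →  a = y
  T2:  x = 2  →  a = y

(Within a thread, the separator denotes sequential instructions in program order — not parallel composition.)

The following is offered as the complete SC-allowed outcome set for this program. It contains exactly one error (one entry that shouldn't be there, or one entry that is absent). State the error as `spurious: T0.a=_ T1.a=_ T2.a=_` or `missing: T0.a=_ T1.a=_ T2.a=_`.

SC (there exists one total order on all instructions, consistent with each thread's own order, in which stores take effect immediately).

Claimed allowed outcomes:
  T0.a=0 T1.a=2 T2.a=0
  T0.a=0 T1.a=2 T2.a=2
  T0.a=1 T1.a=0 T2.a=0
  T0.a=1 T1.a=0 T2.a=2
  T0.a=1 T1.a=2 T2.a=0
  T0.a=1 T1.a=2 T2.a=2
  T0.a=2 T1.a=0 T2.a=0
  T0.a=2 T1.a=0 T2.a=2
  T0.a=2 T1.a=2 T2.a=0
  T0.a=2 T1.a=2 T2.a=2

outcome vector order: (T0.a,T1.a,T2.a)
[SC] allowed = {<0 2 2> <1 0 0> <1 0 2> <1 2 0> <1 2 2> <2 0 0> <2 0 2> <2 2 0> <2 2 2>}
claimed∖SC = {<0 2 0>}

spurious: T0.a=0 T1.a=2 T2.a=0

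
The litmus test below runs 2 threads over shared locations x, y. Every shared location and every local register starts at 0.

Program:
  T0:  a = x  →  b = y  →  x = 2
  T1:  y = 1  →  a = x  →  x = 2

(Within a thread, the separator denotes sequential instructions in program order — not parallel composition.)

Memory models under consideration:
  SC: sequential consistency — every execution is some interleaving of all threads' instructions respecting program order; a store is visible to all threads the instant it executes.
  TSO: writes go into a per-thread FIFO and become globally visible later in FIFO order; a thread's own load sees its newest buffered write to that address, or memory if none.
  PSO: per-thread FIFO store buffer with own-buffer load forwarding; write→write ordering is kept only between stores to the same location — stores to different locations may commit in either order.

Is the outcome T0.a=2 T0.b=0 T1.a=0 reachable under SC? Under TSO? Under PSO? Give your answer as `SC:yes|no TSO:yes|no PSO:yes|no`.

SC:no TSO:no PSO:yes

outcome vector order: (T0.a,T0.b,T1.a)
SC (5): 0/0/0; 0/0/2; 0/1/0; 0/1/2; 2/1/0
TSO (5): 0/0/0; 0/0/2; 0/1/0; 0/1/2; 2/1/0
PSO (6): 0/0/0; 0/0/2; 0/1/0; 0/1/2; 2/0/0; 2/1/0
target 2/0/0 ∈ {PSO}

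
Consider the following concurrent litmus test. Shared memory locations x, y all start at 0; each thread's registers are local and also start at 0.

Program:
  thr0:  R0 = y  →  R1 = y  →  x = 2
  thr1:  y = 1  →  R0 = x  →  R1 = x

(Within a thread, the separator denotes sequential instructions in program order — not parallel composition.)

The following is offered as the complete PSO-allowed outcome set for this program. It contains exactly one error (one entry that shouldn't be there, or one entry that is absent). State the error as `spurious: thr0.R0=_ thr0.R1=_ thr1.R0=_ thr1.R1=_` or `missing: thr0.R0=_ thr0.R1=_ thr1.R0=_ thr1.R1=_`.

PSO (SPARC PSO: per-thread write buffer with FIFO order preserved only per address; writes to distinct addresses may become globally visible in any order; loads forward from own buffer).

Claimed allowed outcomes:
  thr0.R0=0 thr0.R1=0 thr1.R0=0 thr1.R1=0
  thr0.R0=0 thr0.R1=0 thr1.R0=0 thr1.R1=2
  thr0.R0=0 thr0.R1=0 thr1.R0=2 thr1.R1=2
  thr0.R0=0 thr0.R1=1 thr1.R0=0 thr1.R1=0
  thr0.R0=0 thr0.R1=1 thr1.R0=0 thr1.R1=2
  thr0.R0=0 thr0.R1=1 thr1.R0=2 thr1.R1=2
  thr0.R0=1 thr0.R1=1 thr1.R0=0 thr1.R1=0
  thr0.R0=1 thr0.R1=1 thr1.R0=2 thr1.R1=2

missing: thr0.R0=1 thr0.R1=1 thr1.R0=0 thr1.R1=2

outcome vector order: (thr0.R0,thr0.R1,thr1.R0,thr1.R1)
[PSO] allowed = {<0 0 0 0>, <0 0 0 2>, <0 0 2 2>, <0 1 0 0>, <0 1 0 2>, <0 1 2 2>, <1 1 0 0>, <1 1 0 2>, <1 1 2 2>}
PSO∖claimed = {<1 1 0 2>}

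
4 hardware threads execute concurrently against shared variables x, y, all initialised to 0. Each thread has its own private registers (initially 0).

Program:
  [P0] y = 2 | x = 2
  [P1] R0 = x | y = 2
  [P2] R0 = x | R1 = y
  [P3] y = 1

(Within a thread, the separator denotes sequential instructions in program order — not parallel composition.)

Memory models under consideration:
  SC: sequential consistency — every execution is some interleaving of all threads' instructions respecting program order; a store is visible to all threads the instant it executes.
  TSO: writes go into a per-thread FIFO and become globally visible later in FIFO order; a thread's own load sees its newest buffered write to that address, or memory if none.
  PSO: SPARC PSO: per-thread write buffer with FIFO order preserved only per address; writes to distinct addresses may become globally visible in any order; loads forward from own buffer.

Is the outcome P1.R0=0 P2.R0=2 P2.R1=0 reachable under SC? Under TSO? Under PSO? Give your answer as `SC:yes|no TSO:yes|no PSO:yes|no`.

SC:no TSO:no PSO:yes

outcome vector order: (P1.R0,P2.R0,P2.R1)
SC: 10 outcomes — {<0 0 0> <0 0 1> <0 0 2> <0 2 1> <0 2 2> <2 0 0> <2 0 1> <2 0 2> <2 2 1> <2 2 2>}
TSO: 10 outcomes — {<0 0 0> <0 0 1> <0 0 2> <0 2 1> <0 2 2> <2 0 0> <2 0 1> <2 0 2> <2 2 1> <2 2 2>}
PSO: 12 outcomes — {<0 0 0> <0 0 1> <0 0 2> <0 2 0> <0 2 1> <0 2 2> <2 0 0> <2 0 1> <2 0 2> <2 2 0> <2 2 1> <2 2 2>}
target <0 2 0> ∈ {PSO}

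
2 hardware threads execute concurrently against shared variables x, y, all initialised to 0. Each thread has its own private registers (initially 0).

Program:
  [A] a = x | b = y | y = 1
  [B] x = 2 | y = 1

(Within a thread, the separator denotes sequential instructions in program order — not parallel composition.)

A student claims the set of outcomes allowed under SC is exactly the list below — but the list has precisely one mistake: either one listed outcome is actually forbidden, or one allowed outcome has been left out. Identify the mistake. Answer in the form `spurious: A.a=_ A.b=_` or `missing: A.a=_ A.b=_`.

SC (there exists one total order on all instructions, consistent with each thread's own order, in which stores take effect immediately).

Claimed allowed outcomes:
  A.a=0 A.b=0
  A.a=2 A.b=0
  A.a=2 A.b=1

outcome vector order: (A.a,A.b)
under SC → (0,0) (0,1) (2,0) (2,1)
SC∖claimed = {(0,1)}

missing: A.a=0 A.b=1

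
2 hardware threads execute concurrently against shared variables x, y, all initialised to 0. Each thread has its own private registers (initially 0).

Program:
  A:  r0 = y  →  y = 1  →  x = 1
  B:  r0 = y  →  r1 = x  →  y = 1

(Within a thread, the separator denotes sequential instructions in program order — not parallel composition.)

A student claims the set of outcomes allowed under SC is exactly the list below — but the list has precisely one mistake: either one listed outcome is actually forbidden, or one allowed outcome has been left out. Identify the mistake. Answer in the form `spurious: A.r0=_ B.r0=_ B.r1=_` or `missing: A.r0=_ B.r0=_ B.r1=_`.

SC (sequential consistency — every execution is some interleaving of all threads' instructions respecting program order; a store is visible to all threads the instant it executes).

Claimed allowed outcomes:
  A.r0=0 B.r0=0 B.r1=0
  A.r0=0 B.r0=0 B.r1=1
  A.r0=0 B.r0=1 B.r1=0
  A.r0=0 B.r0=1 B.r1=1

outcome vector order: (A.r0,B.r0,B.r1)
under SC → (0,0,0) (0,0,1) (0,1,0) (0,1,1) (1,0,0)
SC∖claimed = {(1,0,0)}

missing: A.r0=1 B.r0=0 B.r1=0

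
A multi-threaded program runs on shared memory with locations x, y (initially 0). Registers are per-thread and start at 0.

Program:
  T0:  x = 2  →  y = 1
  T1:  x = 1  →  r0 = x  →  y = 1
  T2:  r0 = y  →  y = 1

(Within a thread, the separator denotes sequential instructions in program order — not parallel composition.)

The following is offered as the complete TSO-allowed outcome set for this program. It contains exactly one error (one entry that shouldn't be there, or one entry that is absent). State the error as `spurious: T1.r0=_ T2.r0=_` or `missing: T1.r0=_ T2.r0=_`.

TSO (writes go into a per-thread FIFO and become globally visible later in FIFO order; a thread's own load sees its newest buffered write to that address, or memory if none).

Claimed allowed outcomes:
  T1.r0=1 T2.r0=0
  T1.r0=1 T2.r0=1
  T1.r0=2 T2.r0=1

missing: T1.r0=2 T2.r0=0

outcome vector order: (T1.r0,T2.r0)
[TSO] allowed = {10 11 20 21}
TSO∖claimed = {20}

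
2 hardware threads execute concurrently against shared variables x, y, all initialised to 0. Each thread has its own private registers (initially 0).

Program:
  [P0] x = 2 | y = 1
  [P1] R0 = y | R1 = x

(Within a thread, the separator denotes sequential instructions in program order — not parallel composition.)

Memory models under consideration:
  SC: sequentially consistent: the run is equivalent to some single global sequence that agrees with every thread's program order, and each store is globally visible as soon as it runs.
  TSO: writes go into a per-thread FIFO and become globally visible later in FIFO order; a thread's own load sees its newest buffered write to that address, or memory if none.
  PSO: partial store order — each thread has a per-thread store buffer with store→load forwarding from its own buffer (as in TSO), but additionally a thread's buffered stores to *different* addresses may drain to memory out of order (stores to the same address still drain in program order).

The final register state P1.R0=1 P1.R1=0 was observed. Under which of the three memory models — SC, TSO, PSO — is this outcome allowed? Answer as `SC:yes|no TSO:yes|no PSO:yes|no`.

outcome vector order: (P1.R0,P1.R1)
[SC] allowed = {00, 02, 12}
[TSO] allowed = {00, 02, 12}
[PSO] allowed = {00, 02, 10, 12}
target 10 ∈ {PSO}

SC:no TSO:no PSO:yes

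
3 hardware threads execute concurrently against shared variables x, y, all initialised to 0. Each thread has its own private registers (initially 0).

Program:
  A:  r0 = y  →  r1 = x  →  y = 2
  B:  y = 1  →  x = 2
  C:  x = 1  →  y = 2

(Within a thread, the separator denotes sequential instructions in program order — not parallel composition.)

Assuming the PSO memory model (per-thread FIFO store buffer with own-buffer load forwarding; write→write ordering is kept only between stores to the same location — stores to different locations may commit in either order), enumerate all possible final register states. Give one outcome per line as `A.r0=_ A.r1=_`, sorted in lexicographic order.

outcome vector order: (A.r0,A.r1)
|PSO outcomes| = 9

A.r0=0 A.r1=0
A.r0=0 A.r1=1
A.r0=0 A.r1=2
A.r0=1 A.r1=0
A.r0=1 A.r1=1
A.r0=1 A.r1=2
A.r0=2 A.r1=0
A.r0=2 A.r1=1
A.r0=2 A.r1=2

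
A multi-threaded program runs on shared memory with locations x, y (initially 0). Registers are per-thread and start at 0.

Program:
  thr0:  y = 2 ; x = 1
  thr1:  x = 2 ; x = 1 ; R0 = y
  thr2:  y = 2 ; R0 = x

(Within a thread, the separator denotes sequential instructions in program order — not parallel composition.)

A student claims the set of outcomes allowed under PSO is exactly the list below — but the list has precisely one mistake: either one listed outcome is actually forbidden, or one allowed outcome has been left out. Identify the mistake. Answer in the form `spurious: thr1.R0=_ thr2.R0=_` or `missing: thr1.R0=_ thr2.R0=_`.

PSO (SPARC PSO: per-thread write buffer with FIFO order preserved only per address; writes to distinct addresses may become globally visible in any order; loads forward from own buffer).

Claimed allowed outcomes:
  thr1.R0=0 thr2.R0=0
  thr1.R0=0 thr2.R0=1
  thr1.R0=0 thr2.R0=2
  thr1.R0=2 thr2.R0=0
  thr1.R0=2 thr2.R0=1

outcome vector order: (thr1.R0,thr2.R0)
PSO: 6 outcomes — {0/0 0/1 0/2 2/0 2/1 2/2}
PSO∖claimed = {2/2}

missing: thr1.R0=2 thr2.R0=2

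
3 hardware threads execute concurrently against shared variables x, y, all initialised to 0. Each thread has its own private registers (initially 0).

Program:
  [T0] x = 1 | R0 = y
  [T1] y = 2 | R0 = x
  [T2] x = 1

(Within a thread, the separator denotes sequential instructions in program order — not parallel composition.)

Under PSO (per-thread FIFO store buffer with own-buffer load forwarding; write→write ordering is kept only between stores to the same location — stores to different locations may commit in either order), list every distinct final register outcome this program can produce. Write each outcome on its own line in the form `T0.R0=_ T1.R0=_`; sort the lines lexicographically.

outcome vector order: (T0.R0,T1.R0)
|PSO outcomes| = 4

T0.R0=0 T1.R0=0
T0.R0=0 T1.R0=1
T0.R0=2 T1.R0=0
T0.R0=2 T1.R0=1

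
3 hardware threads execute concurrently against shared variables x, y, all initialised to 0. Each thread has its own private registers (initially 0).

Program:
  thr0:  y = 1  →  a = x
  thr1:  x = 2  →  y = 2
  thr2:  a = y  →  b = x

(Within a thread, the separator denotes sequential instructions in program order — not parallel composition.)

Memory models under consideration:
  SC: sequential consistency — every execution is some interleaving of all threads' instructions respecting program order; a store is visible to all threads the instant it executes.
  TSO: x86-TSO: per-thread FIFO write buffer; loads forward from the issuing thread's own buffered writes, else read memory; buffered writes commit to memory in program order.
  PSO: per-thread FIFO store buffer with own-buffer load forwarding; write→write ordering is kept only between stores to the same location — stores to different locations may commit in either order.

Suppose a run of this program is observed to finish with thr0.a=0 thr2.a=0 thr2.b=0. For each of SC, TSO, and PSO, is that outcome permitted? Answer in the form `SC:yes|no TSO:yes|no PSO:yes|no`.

SC:yes TSO:yes PSO:yes

outcome vector order: (thr0.a,thr2.a,thr2.b)
SC (10): <0 0 0>; <0 0 2>; <0 1 0>; <0 1 2>; <0 2 2>; <2 0 0>; <2 0 2>; <2 1 0>; <2 1 2>; <2 2 2>
TSO (10): <0 0 0>; <0 0 2>; <0 1 0>; <0 1 2>; <0 2 2>; <2 0 0>; <2 0 2>; <2 1 0>; <2 1 2>; <2 2 2>
PSO (12): <0 0 0>; <0 0 2>; <0 1 0>; <0 1 2>; <0 2 0>; <0 2 2>; <2 0 0>; <2 0 2>; <2 1 0>; <2 1 2>; <2 2 0>; <2 2 2>
target <0 0 0> ∈ {SC,TSO,PSO}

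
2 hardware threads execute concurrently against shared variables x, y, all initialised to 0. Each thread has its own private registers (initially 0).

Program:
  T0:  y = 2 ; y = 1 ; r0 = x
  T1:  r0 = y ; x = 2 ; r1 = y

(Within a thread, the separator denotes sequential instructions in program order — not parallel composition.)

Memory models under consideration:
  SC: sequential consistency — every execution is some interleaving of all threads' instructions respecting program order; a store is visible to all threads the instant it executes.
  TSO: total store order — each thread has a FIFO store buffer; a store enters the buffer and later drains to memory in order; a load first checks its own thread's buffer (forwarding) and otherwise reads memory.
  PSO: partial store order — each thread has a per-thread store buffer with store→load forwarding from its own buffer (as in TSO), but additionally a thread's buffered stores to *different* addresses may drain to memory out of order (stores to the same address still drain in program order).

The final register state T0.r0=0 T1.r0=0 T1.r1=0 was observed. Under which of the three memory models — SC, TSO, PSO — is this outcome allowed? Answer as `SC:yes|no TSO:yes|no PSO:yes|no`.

SC:no TSO:yes PSO:yes

outcome vector order: (T0.r0,T1.r0,T1.r1)
under SC → 0/0/1, 0/1/1, 0/2/1, 2/0/0, 2/0/1, 2/0/2, 2/1/1, 2/2/1, 2/2/2
under TSO → 0/0/0, 0/0/1, 0/0/2, 0/1/1, 0/2/1, 0/2/2, 2/0/0, 2/0/1, 2/0/2, 2/1/1, 2/2/1, 2/2/2
under PSO → 0/0/0, 0/0/1, 0/0/2, 0/1/1, 0/2/1, 0/2/2, 2/0/0, 2/0/1, 2/0/2, 2/1/1, 2/2/1, 2/2/2
target 0/0/0 ∈ {TSO,PSO}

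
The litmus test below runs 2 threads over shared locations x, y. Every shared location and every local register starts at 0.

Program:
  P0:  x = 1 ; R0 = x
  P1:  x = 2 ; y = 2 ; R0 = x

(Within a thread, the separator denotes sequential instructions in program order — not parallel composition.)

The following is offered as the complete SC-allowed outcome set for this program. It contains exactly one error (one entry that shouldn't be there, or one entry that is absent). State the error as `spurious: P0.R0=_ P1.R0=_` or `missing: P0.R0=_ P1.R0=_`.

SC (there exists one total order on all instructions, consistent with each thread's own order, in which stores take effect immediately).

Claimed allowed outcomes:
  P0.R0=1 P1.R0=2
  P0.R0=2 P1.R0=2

outcome vector order: (P0.R0,P1.R0)
[SC] allowed = {<1 1>, <1 2>, <2 2>}
SC∖claimed = {<1 1>}

missing: P0.R0=1 P1.R0=1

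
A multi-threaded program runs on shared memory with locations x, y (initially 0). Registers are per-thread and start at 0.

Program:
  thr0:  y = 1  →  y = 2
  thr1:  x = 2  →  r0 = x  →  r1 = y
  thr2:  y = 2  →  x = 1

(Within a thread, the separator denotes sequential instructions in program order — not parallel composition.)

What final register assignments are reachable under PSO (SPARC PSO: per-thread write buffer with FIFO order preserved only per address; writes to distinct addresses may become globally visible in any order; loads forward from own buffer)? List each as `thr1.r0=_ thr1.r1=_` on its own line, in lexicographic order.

outcome vector order: (thr1.r0,thr1.r1)
|PSO outcomes| = 6

thr1.r0=1 thr1.r1=0
thr1.r0=1 thr1.r1=1
thr1.r0=1 thr1.r1=2
thr1.r0=2 thr1.r1=0
thr1.r0=2 thr1.r1=1
thr1.r0=2 thr1.r1=2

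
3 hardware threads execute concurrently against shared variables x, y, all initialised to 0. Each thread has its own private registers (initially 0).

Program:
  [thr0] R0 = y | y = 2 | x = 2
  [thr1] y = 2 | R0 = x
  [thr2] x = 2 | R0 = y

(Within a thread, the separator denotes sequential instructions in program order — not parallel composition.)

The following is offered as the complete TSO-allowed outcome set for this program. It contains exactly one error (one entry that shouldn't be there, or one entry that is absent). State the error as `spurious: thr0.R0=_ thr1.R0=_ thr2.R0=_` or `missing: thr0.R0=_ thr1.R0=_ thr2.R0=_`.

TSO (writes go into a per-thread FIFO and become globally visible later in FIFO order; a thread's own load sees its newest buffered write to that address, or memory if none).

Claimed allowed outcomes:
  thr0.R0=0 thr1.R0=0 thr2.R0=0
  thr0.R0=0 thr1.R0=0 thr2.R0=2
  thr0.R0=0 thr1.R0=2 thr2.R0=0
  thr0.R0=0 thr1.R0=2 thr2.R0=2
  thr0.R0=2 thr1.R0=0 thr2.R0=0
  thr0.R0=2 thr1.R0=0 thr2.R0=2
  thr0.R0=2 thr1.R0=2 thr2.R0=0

outcome vector order: (thr0.R0,thr1.R0,thr2.R0)
[TSO] allowed = {000; 002; 020; 022; 200; 202; 220; 222}
TSO∖claimed = {222}

missing: thr0.R0=2 thr1.R0=2 thr2.R0=2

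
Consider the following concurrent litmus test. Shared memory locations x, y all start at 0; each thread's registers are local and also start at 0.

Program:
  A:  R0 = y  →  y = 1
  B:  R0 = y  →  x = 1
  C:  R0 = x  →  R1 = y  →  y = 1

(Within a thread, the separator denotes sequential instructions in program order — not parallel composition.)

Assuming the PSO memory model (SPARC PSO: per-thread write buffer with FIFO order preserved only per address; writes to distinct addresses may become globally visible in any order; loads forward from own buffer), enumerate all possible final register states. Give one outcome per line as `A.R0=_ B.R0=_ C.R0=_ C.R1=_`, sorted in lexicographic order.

A.R0=0 B.R0=0 C.R0=0 C.R1=0
A.R0=0 B.R0=0 C.R0=0 C.R1=1
A.R0=0 B.R0=0 C.R0=1 C.R1=0
A.R0=0 B.R0=0 C.R0=1 C.R1=1
A.R0=0 B.R0=1 C.R0=0 C.R1=0
A.R0=0 B.R0=1 C.R0=0 C.R1=1
A.R0=0 B.R0=1 C.R0=1 C.R1=1
A.R0=1 B.R0=0 C.R0=0 C.R1=0
A.R0=1 B.R0=0 C.R0=1 C.R1=0
A.R0=1 B.R0=1 C.R0=0 C.R1=0

outcome vector order: (A.R0,B.R0,C.R0,C.R1)
|PSO outcomes| = 10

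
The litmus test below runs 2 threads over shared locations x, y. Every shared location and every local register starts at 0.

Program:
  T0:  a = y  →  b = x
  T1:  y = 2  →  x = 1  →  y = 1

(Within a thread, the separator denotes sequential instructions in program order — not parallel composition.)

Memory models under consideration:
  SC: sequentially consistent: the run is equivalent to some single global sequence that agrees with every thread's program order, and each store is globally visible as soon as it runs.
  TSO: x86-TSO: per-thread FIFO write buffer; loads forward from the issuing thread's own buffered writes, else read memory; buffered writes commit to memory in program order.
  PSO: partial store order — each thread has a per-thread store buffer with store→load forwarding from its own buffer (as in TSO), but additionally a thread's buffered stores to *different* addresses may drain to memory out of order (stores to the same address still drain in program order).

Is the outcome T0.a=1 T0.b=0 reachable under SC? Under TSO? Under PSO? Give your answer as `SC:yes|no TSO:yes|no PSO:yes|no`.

outcome vector order: (T0.a,T0.b)
[SC] allowed = {<0 0>; <0 1>; <1 1>; <2 0>; <2 1>}
[TSO] allowed = {<0 0>; <0 1>; <1 1>; <2 0>; <2 1>}
[PSO] allowed = {<0 0>; <0 1>; <1 0>; <1 1>; <2 0>; <2 1>}
target <1 0> ∈ {PSO}

SC:no TSO:no PSO:yes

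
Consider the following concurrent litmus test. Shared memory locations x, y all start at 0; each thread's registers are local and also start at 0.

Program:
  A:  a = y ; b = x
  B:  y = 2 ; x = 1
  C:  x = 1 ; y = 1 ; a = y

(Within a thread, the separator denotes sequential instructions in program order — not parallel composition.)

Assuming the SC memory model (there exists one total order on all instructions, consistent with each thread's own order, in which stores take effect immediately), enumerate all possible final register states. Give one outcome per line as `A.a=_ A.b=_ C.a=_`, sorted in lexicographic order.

outcome vector order: (A.a,A.b,C.a)
|SC outcomes| = 9

A.a=0 A.b=0 C.a=1
A.a=0 A.b=0 C.a=2
A.a=0 A.b=1 C.a=1
A.a=0 A.b=1 C.a=2
A.a=1 A.b=1 C.a=1
A.a=1 A.b=1 C.a=2
A.a=2 A.b=0 C.a=1
A.a=2 A.b=1 C.a=1
A.a=2 A.b=1 C.a=2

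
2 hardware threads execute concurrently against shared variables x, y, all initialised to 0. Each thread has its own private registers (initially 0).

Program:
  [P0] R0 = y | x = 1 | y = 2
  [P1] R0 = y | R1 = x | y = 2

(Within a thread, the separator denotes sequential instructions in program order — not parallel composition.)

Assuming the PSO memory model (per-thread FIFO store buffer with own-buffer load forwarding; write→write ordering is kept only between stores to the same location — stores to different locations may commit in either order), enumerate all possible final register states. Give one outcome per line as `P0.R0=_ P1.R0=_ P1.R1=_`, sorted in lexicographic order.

P0.R0=0 P1.R0=0 P1.R1=0
P0.R0=0 P1.R0=0 P1.R1=1
P0.R0=0 P1.R0=2 P1.R1=0
P0.R0=0 P1.R0=2 P1.R1=1
P0.R0=2 P1.R0=0 P1.R1=0

outcome vector order: (P0.R0,P1.R0,P1.R1)
|PSO outcomes| = 5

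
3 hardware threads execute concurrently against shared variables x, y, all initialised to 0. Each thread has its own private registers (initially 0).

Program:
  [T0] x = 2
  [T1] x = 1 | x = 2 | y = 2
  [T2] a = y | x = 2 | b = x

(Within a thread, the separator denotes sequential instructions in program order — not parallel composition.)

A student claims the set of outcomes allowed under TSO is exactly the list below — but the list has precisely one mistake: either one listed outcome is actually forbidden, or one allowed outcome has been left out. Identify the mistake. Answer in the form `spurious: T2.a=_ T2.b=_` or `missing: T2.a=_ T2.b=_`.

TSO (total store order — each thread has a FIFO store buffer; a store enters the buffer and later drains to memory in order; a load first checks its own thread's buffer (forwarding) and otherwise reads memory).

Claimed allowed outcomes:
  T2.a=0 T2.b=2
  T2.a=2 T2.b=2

missing: T2.a=0 T2.b=1

outcome vector order: (T2.a,T2.b)
TSO (3): <0 1> <0 2> <2 2>
TSO∖claimed = {<0 1>}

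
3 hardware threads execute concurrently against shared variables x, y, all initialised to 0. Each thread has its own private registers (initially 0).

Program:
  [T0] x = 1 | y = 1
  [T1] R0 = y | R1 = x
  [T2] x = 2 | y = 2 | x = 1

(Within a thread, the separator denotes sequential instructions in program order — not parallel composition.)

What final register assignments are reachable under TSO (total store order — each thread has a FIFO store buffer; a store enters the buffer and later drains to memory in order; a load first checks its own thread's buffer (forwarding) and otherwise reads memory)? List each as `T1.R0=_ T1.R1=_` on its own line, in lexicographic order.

T1.R0=0 T1.R1=0
T1.R0=0 T1.R1=1
T1.R0=0 T1.R1=2
T1.R0=1 T1.R1=1
T1.R0=1 T1.R1=2
T1.R0=2 T1.R1=1
T1.R0=2 T1.R1=2

outcome vector order: (T1.R0,T1.R1)
|TSO outcomes| = 7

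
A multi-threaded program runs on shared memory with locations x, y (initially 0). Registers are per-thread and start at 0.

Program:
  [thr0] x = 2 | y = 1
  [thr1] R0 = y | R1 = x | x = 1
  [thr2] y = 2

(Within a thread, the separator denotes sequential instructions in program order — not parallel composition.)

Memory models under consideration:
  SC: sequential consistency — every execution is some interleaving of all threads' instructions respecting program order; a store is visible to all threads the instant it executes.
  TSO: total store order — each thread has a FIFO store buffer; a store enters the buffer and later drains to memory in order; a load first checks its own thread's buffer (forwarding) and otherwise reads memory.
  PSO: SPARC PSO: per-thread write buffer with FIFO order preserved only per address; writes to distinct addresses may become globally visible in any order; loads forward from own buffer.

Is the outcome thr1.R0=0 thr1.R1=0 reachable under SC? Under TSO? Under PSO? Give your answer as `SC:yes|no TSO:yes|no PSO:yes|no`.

outcome vector order: (thr1.R0,thr1.R1)
SC (5): 0/0, 0/2, 1/2, 2/0, 2/2
TSO (5): 0/0, 0/2, 1/2, 2/0, 2/2
PSO (6): 0/0, 0/2, 1/0, 1/2, 2/0, 2/2
target 0/0 ∈ {SC,TSO,PSO}

SC:yes TSO:yes PSO:yes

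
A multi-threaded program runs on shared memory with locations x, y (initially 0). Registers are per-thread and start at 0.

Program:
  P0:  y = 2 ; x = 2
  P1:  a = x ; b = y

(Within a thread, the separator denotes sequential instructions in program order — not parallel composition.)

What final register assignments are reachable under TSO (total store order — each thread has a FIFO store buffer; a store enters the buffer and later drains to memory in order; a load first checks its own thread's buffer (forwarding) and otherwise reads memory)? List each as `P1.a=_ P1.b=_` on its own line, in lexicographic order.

P1.a=0 P1.b=0
P1.a=0 P1.b=2
P1.a=2 P1.b=2

outcome vector order: (P1.a,P1.b)
|TSO outcomes| = 3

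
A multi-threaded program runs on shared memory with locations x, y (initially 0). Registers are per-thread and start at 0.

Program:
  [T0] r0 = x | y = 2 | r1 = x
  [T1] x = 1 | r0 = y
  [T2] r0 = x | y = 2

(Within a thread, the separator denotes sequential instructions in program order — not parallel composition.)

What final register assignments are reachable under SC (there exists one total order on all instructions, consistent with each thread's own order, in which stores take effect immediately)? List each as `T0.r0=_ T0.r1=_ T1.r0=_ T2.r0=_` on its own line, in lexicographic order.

T0.r0=0 T0.r1=0 T1.r0=2 T2.r0=0
T0.r0=0 T0.r1=0 T1.r0=2 T2.r0=1
T0.r0=0 T0.r1=1 T1.r0=0 T2.r0=0
T0.r0=0 T0.r1=1 T1.r0=0 T2.r0=1
T0.r0=0 T0.r1=1 T1.r0=2 T2.r0=0
T0.r0=0 T0.r1=1 T1.r0=2 T2.r0=1
T0.r0=1 T0.r1=1 T1.r0=0 T2.r0=0
T0.r0=1 T0.r1=1 T1.r0=0 T2.r0=1
T0.r0=1 T0.r1=1 T1.r0=2 T2.r0=0
T0.r0=1 T0.r1=1 T1.r0=2 T2.r0=1

outcome vector order: (T0.r0,T0.r1,T1.r0,T2.r0)
|SC outcomes| = 10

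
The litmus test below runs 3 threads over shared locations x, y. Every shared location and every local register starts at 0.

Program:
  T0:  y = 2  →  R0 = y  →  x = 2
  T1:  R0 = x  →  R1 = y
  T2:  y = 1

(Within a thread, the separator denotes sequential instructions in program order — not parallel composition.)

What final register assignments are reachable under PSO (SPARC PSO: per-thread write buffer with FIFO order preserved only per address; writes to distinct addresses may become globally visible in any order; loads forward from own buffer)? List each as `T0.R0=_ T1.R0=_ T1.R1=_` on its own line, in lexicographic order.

outcome vector order: (T0.R0,T1.R0,T1.R1)
|PSO outcomes| = 10

T0.R0=1 T1.R0=0 T1.R1=0
T0.R0=1 T1.R0=0 T1.R1=1
T0.R0=1 T1.R0=0 T1.R1=2
T0.R0=1 T1.R0=2 T1.R1=1
T0.R0=2 T1.R0=0 T1.R1=0
T0.R0=2 T1.R0=0 T1.R1=1
T0.R0=2 T1.R0=0 T1.R1=2
T0.R0=2 T1.R0=2 T1.R1=0
T0.R0=2 T1.R0=2 T1.R1=1
T0.R0=2 T1.R0=2 T1.R1=2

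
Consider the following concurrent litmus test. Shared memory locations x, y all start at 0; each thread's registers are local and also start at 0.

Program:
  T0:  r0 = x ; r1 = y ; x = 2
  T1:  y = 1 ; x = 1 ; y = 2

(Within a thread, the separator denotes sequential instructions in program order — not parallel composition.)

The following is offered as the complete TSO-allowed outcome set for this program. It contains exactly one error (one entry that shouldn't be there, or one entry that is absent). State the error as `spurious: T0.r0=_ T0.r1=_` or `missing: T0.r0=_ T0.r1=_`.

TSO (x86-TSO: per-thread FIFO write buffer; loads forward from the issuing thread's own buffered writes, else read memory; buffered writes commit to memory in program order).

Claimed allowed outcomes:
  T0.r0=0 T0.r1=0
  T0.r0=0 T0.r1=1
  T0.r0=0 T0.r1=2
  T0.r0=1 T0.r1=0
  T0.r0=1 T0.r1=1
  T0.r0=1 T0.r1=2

outcome vector order: (T0.r0,T0.r1)
TSO (5): <0 0>; <0 1>; <0 2>; <1 1>; <1 2>
claimed∖TSO = {<1 0>}

spurious: T0.r0=1 T0.r1=0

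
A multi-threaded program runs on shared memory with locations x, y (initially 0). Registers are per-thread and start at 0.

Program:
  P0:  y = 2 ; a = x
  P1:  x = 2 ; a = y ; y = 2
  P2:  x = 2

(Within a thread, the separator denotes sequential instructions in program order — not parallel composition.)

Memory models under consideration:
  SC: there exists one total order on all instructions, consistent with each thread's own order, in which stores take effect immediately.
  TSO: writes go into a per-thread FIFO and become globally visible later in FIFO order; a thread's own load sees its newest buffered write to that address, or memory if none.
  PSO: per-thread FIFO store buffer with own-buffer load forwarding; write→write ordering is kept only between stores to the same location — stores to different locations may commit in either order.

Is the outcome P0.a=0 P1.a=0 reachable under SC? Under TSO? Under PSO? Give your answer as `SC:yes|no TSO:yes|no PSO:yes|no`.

SC:no TSO:yes PSO:yes

outcome vector order: (P0.a,P1.a)
[SC] allowed = {<0 2> <2 0> <2 2>}
[TSO] allowed = {<0 0> <0 2> <2 0> <2 2>}
[PSO] allowed = {<0 0> <0 2> <2 0> <2 2>}
target <0 0> ∈ {TSO,PSO}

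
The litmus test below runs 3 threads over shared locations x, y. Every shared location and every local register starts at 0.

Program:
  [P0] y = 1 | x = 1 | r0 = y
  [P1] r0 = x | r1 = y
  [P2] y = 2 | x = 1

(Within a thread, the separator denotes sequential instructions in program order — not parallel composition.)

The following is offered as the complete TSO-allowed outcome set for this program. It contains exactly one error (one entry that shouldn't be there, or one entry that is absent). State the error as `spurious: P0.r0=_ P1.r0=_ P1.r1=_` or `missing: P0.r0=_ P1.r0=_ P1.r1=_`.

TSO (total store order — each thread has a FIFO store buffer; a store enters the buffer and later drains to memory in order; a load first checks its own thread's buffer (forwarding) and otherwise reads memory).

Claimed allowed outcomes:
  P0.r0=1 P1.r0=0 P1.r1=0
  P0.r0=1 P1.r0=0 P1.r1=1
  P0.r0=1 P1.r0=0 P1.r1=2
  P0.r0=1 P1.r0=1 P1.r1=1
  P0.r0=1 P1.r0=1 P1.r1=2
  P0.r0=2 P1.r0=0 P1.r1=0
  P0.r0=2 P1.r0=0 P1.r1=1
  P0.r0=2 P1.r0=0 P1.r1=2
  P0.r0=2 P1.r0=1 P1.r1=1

outcome vector order: (P0.r0,P1.r0,P1.r1)
TSO: 10 outcomes — {(1,0,0), (1,0,1), (1,0,2), (1,1,1), (1,1,2), (2,0,0), (2,0,1), (2,0,2), (2,1,1), (2,1,2)}
TSO∖claimed = {(2,1,2)}

missing: P0.r0=2 P1.r0=1 P1.r1=2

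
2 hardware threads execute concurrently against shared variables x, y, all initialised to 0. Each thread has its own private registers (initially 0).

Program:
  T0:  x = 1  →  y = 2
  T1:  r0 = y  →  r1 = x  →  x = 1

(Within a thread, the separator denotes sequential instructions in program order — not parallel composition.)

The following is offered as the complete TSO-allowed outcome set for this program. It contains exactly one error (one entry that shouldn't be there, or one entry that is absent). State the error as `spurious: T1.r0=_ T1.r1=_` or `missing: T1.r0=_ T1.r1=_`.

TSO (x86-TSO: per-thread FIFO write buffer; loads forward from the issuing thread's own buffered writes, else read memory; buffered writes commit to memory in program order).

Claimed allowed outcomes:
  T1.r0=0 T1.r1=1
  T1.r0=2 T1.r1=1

missing: T1.r0=0 T1.r1=0

outcome vector order: (T1.r0,T1.r1)
[TSO] allowed = {<0 0>; <0 1>; <2 1>}
TSO∖claimed = {<0 0>}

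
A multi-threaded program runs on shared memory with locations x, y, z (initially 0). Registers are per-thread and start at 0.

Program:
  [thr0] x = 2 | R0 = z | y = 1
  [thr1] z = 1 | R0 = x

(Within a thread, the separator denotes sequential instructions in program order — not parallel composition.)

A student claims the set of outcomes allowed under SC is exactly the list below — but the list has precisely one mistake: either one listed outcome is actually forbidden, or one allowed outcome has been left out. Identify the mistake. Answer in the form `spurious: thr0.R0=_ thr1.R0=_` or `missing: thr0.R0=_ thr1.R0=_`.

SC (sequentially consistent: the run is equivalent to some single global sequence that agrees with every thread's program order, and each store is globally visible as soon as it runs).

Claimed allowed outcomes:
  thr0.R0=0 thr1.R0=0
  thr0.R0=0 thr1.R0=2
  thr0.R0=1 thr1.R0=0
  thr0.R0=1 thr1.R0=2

outcome vector order: (thr0.R0,thr1.R0)
SC: 3 outcomes — {0/2; 1/0; 1/2}
claimed∖SC = {0/0}

spurious: thr0.R0=0 thr1.R0=0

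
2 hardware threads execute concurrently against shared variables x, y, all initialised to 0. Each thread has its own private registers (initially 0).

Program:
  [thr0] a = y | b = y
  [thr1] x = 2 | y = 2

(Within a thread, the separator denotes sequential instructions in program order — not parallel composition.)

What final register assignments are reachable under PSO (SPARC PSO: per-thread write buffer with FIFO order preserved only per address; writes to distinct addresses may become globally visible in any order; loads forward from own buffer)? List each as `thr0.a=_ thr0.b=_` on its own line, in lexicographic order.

thr0.a=0 thr0.b=0
thr0.a=0 thr0.b=2
thr0.a=2 thr0.b=2

outcome vector order: (thr0.a,thr0.b)
|PSO outcomes| = 3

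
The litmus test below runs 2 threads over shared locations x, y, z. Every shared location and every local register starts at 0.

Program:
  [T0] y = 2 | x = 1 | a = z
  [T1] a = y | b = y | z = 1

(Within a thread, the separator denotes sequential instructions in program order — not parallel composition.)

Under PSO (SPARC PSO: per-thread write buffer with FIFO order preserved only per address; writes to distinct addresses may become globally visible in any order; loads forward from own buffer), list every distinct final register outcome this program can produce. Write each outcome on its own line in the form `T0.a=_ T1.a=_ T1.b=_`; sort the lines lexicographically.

T0.a=0 T1.a=0 T1.b=0
T0.a=0 T1.a=0 T1.b=2
T0.a=0 T1.a=2 T1.b=2
T0.a=1 T1.a=0 T1.b=0
T0.a=1 T1.a=0 T1.b=2
T0.a=1 T1.a=2 T1.b=2

outcome vector order: (T0.a,T1.a,T1.b)
|PSO outcomes| = 6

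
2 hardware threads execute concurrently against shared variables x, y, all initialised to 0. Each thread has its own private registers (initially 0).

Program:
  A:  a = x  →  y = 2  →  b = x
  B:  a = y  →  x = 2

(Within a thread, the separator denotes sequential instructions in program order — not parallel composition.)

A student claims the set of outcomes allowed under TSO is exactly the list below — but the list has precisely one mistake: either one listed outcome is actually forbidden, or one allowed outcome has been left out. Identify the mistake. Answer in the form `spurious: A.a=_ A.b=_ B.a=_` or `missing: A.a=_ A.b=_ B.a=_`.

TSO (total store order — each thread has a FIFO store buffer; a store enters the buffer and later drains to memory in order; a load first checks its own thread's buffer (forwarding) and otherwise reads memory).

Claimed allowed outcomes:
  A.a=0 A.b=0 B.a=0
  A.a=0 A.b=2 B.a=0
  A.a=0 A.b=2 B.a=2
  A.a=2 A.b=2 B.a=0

missing: A.a=0 A.b=0 B.a=2

outcome vector order: (A.a,A.b,B.a)
under TSO → <0 0 0> <0 0 2> <0 2 0> <0 2 2> <2 2 0>
TSO∖claimed = {<0 0 2>}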